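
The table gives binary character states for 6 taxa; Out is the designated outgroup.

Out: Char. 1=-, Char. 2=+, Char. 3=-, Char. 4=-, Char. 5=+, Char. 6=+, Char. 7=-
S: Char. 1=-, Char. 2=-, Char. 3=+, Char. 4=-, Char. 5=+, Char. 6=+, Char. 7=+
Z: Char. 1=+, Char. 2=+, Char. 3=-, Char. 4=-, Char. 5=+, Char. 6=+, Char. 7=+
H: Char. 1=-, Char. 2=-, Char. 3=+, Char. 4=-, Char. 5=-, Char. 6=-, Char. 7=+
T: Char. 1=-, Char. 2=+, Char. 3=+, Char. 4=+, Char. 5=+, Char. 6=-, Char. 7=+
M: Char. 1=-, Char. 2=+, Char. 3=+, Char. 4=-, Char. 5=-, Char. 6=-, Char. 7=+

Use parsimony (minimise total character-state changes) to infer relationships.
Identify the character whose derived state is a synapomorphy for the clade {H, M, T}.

Char. 6

Character polarity is set by the outgroup: the derived state is whichever differs from the outgroup's state, so for Char. 2, Char. 5, Char. 6 the derived state is '-', and for the remaining characters it is '+'.
Char. 1 (derived state '+') is unique to Z (autapomorphy; uninformative for grouping).
Char. 2 (state '-') occurs in H and S but conflicts with the nesting implied by the other characters — most parsimoniously interpreted as homoplasy.
Char. 3 (derived state '+') is shared by H, M, S, and T — a synapomorphy uniting that clade.
Char. 4 (derived state '+') is unique to T (autapomorphy; uninformative for grouping).
Only H and M show the derived state '-' for Char. 5, supporting them as a clade.
Char. 6: derived state '-' in H, M, and T only — synapomorphy for {H, M, T}.
All ingroup taxa share the derived state '+' for Char. 7; it defines the ingroup but does not resolve relationships within it.
Most parsimonious ingroup topology: ((S,((H,M),T)),Z).
The clade {H, M, T} is supported by Char. 6: its derived state '-' occurs in exactly those taxa and in no other taxon (including the outgroup).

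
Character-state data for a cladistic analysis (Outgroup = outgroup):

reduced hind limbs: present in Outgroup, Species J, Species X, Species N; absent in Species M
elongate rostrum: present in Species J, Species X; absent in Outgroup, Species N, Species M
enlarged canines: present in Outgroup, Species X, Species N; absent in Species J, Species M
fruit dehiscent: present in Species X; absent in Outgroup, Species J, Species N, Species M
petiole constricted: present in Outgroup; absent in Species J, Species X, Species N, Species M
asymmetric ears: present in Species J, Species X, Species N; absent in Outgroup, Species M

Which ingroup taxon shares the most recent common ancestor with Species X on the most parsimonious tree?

Species J

Character polarity is set by the outgroup: the derived state is whichever differs from the outgroup's state, so for reduced hind limbs, enlarged canines, petiole constricted the derived state is 'absent', and for the remaining characters it is 'present'.
reduced hind limbs: derived state 'absent' in Species M only — an autapomorphy, so it tells us nothing about relationships among taxa.
elongate rostrum: derived state 'present' in Species J and Species X only — synapomorphy for {Species J, Species X}.
enlarged canines groups Species J and Species M, which is incompatible with the clades supported by the remaining characters; treating it as convergent (homoplasy) costs fewer steps than any alternative tree.
fruit dehiscent: derived state 'present' in Species X only — an autapomorphy, so it tells us nothing about relationships among taxa.
petiole constricted (derived state 'absent') is shared by all ingroup taxa — unites the whole ingroup.
Only Species J, Species N, and Species X show the derived state 'present' for asymmetric ears, supporting them as a clade.
Most parsimonious ingroup topology: (((Species J,Species X),Species N),Species M).
Species X and Species J form a cherry on this tree, so they are sister taxa.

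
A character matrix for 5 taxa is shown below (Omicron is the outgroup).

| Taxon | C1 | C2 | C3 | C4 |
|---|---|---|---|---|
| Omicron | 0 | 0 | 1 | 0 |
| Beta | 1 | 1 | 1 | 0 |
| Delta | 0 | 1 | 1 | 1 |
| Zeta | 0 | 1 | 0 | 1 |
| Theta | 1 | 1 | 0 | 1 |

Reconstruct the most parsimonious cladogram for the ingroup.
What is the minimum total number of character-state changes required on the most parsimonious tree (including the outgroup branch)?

Character polarity is set by the outgroup: the derived state is whichever differs from the outgroup's state, so for C3 the derived state is '0', and for the remaining characters it is '1'.
C1 (state '1') occurs in Beta and Theta but conflicts with the nesting implied by the other characters — most parsimoniously interpreted as homoplasy.
C2 (derived state '1') is shared by all ingroup taxa — unites the whole ingroup.
Only Theta and Zeta show the derived state '0' for C3, supporting them as a clade.
C4 (derived state '1') is shared by Delta, Theta, and Zeta — a synapomorphy uniting that clade.
Most parsimonious ingroup topology: (Beta,(Delta,(Zeta,Theta))).
Changes per character on this tree: C1: 2; C2: 1; C3: 1; C4: 1.
Total = 5.

5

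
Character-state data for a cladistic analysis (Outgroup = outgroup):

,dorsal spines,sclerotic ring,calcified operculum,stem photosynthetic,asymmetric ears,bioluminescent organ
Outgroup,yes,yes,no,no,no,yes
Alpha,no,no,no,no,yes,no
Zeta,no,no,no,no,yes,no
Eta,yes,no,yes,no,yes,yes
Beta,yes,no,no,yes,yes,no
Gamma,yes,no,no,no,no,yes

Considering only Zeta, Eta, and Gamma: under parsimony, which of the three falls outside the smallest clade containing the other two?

Gamma

Character polarity is set by the outgroup: the derived state is whichever differs from the outgroup's state, so for dorsal spines, sclerotic ring, bioluminescent organ the derived state is 'no', and for the remaining characters it is 'yes'.
dorsal spines: derived state 'no' in Alpha and Zeta only — synapomorphy for {Alpha, Zeta}.
sclerotic ring (derived state 'no') is shared by all ingroup taxa — unites the whole ingroup.
calcified operculum (derived state 'yes') is unique to Eta (autapomorphy; uninformative for grouping).
stem photosynthetic (derived state 'yes') is unique to Beta (autapomorphy; uninformative for grouping).
asymmetric ears (derived state 'yes') is shared by Alpha, Beta, Eta, and Zeta — a synapomorphy uniting that clade.
bioluminescent organ (derived state 'no') is shared by Alpha, Beta, and Zeta — a synapomorphy uniting that clade.
Most parsimonious ingroup topology: ((((Alpha,Zeta),Beta),Eta),Gamma).
Zeta and Eta share a more recent common ancestor with each other than either does with Gamma, so Gamma is the least closely related of the three.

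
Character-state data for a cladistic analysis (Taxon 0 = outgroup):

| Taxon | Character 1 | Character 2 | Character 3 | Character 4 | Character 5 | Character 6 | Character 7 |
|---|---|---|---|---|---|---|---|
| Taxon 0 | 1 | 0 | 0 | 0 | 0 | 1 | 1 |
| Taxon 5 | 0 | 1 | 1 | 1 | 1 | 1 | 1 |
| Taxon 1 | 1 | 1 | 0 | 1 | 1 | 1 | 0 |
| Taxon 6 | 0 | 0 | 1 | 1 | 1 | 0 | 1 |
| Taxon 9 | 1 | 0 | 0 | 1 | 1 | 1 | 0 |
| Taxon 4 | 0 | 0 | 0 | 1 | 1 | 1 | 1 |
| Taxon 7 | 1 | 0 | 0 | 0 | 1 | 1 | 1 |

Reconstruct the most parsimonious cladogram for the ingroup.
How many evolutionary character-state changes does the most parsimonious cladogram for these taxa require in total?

Character polarity is set by the outgroup: the derived state is whichever differs from the outgroup's state, so for Character 1, Character 6, Character 7 the derived state is '0', and for the remaining characters it is '1'.
Character 1 (derived state '0') is shared by Taxon 4, Taxon 5, and Taxon 6 — a synapomorphy uniting that clade.
Character 2 (state '1') occurs in Taxon 1 and Taxon 5 but conflicts with the nesting implied by the other characters — most parsimoniously interpreted as homoplasy.
Only Taxon 5 and Taxon 6 show the derived state '1' for Character 3, supporting them as a clade.
Only Taxon 1, Taxon 4, Taxon 5, Taxon 6, and Taxon 9 show the derived state '1' for Character 4, supporting them as a clade.
Character 5 (derived state '1') is shared by all ingroup taxa — unites the whole ingroup.
Character 6: derived state '0' in Taxon 6 only — an autapomorphy, so it tells us nothing about relationships among taxa.
Character 7 (derived state '0') is shared by Taxon 1 and Taxon 9 — a synapomorphy uniting that clade.
Most parsimonious ingroup topology: ((((Taxon 5,Taxon 6),Taxon 4),(Taxon 1,Taxon 9)),Taxon 7).
Changes per character on this tree: Character 1: 1; Character 2: 2; Character 3: 1; Character 4: 1; Character 5: 1; Character 6: 1; Character 7: 1.
Total = 8.

8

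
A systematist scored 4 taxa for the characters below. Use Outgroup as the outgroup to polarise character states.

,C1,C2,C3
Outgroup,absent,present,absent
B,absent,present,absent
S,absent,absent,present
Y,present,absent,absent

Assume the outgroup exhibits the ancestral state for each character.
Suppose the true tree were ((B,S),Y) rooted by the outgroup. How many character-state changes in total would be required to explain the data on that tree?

Map each character onto ((B,S),Y) (rooted by Outgroup) and count the minimum state changes it requires (Fitch parsimony):
C1: 1; C2: 2; C3: 1.
Total tree length = 4.

4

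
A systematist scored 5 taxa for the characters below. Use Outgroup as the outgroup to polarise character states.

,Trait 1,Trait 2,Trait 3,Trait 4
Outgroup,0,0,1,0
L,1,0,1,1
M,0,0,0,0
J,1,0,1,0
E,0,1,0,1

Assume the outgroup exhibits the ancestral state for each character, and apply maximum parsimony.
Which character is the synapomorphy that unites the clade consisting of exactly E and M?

Character polarity is set by the outgroup: the derived state is whichever differs from the outgroup's state, so for Trait 3 the derived state is '0', and for the remaining characters it is '1'.
Trait 1 (derived state '1') is shared by J and L — a synapomorphy uniting that clade.
Trait 2: derived state '1' in E only — an autapomorphy, so it tells us nothing about relationships among taxa.
Trait 3: derived state '0' in E and M only — synapomorphy for {E, M}.
Trait 4 (state '1') occurs in E and L but conflicts with the nesting implied by the other characters — most parsimoniously interpreted as homoplasy.
Most parsimonious ingroup topology: ((L,J),(M,E)).
The clade {E, M} is supported by Trait 3: its derived state '0' occurs in exactly those taxa and in no other taxon (including the outgroup).

Trait 3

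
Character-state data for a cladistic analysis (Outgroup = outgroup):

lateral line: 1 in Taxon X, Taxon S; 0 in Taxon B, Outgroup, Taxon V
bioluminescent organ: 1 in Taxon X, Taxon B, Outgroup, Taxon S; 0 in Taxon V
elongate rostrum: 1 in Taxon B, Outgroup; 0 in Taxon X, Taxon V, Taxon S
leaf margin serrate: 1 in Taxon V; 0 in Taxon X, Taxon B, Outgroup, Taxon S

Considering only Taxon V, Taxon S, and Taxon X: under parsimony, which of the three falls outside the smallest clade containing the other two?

Character polarity is set by the outgroup: the derived state is whichever differs from the outgroup's state, so for bioluminescent organ, elongate rostrum the derived state is '0', and for the remaining characters it is '1'.
lateral line: derived state '1' in Taxon S and Taxon X only — synapomorphy for {Taxon S, Taxon X}.
bioluminescent organ: derived state '0' in Taxon V only — an autapomorphy, so it tells us nothing about relationships among taxa.
Only Taxon S, Taxon V, and Taxon X show the derived state '0' for elongate rostrum, supporting them as a clade.
leaf margin serrate (derived state '1') is unique to Taxon V (autapomorphy; uninformative for grouping).
Most parsimonious ingroup topology: (Taxon B,((Taxon S,Taxon X),Taxon V)).
Taxon S and Taxon X share a more recent common ancestor with each other than either does with Taxon V, so Taxon V is the least closely related of the three.

Taxon V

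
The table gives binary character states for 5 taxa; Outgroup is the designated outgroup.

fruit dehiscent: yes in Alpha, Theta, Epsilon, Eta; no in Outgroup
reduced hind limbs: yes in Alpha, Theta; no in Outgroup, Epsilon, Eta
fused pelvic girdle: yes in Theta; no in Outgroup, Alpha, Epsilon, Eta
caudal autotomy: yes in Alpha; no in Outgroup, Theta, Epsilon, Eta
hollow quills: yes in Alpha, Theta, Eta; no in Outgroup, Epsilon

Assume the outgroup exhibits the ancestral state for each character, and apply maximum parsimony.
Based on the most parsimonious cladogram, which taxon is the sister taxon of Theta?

Alpha

The outgroup has state 'no' for every character, so 'yes' is the derived state throughout.
fruit dehiscent (derived state 'yes') is shared by all ingroup taxa — unites the whole ingroup.
reduced hind limbs: derived state 'yes' in Alpha and Theta only — synapomorphy for {Alpha, Theta}.
fused pelvic girdle (derived state 'yes') is unique to Theta (autapomorphy; uninformative for grouping).
caudal autotomy: derived state 'yes' in Alpha only — an autapomorphy, so it tells us nothing about relationships among taxa.
Only Alpha, Eta, and Theta show the derived state 'yes' for hollow quills, supporting them as a clade.
Most parsimonious ingroup topology: (((Alpha,Theta),Eta),Epsilon).
Theta and Alpha form a cherry on this tree, so they are sister taxa.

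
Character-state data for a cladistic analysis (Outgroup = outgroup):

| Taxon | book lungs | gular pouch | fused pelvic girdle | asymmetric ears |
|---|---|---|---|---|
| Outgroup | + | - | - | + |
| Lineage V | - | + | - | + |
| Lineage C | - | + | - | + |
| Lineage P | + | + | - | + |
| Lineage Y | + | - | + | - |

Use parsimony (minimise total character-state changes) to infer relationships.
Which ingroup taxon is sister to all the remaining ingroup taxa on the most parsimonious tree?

Lineage Y

Character polarity is set by the outgroup: the derived state is whichever differs from the outgroup's state, so for book lungs, asymmetric ears the derived state is '-', and for the remaining characters it is '+'.
Only Lineage C and Lineage V show the derived state '-' for book lungs, supporting them as a clade.
Only Lineage C, Lineage P, and Lineage V show the derived state '+' for gular pouch, supporting them as a clade.
fused pelvic girdle (derived state '+') is unique to Lineage Y (autapomorphy; uninformative for grouping).
asymmetric ears (derived state '-') is unique to Lineage Y (autapomorphy; uninformative for grouping).
Most parsimonious ingroup topology: (((Lineage V,Lineage C),Lineage P),Lineage Y).
Lineage Y is sister to the clade containing all other ingroup taxa, so it is the earliest-diverging (most basal) ingroup lineage.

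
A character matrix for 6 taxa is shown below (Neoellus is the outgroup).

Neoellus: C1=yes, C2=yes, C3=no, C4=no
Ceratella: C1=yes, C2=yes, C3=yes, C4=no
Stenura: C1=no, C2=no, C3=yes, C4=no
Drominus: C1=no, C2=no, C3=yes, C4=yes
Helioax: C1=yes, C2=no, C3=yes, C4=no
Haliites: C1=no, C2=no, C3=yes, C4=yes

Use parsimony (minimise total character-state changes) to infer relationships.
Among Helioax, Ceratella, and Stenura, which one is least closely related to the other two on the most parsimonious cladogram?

Ceratella

Character polarity is set by the outgroup: the derived state is whichever differs from the outgroup's state, so for C1, C2 the derived state is 'no', and for the remaining characters it is 'yes'.
C1 (derived state 'no') is shared by Drominus, Haliites, and Stenura — a synapomorphy uniting that clade.
C2: derived state 'no' in Drominus, Haliites, Helioax, and Stenura only — synapomorphy for {Drominus, Haliites, Helioax, Stenura}.
All ingroup taxa share the derived state 'yes' for C3; it defines the ingroup but does not resolve relationships within it.
C4 (derived state 'yes') is shared by Drominus and Haliites — a synapomorphy uniting that clade.
Most parsimonious ingroup topology: (Ceratella,((Stenura,(Drominus,Haliites)),Helioax)).
Stenura and Helioax share a more recent common ancestor with each other than either does with Ceratella, so Ceratella is the least closely related of the three.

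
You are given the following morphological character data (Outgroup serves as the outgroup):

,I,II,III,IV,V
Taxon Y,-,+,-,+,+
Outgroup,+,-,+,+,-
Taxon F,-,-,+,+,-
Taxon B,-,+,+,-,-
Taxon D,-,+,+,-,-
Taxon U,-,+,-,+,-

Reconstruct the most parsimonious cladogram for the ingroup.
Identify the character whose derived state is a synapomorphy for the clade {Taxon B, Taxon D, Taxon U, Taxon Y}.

II

Character polarity is set by the outgroup: the derived state is whichever differs from the outgroup's state, so for I, III, IV the derived state is '-', and for the remaining characters it is '+'.
All ingroup taxa share the derived state '-' for I; it defines the ingroup but does not resolve relationships within it.
II (derived state '+') is shared by Taxon B, Taxon D, Taxon U, and Taxon Y — a synapomorphy uniting that clade.
Only Taxon U and Taxon Y show the derived state '-' for III, supporting them as a clade.
IV (derived state '-') is shared by Taxon B and Taxon D — a synapomorphy uniting that clade.
V: derived state '+' in Taxon Y only — an autapomorphy, so it tells us nothing about relationships among taxa.
Most parsimonious ingroup topology: (((Taxon D,Taxon B),(Taxon Y,Taxon U)),Taxon F).
The clade {Taxon B, Taxon D, Taxon U, Taxon Y} is supported by II: its derived state '+' occurs in exactly those taxa and in no other taxon (including the outgroup).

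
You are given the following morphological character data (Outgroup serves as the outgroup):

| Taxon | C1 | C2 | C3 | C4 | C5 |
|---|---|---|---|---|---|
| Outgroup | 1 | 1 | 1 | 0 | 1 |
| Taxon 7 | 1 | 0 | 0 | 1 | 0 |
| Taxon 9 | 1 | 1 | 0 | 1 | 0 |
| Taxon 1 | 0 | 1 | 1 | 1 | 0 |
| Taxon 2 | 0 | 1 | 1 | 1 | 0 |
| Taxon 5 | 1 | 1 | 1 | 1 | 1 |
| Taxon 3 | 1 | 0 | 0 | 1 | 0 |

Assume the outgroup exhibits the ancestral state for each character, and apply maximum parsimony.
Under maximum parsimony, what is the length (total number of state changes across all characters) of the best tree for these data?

Character polarity is set by the outgroup: the derived state is whichever differs from the outgroup's state, so for C1, C2, C3, C5 the derived state is '0', and for the remaining characters it is '1'.
C1: derived state '0' in Taxon 1 and Taxon 2 only — synapomorphy for {Taxon 1, Taxon 2}.
Only Taxon 3 and Taxon 7 show the derived state '0' for C2, supporting them as a clade.
C3: derived state '0' in Taxon 3, Taxon 7, and Taxon 9 only — synapomorphy for {Taxon 3, Taxon 7, Taxon 9}.
All ingroup taxa share the derived state '1' for C4; it defines the ingroup but does not resolve relationships within it.
C5 (derived state '0') is shared by Taxon 1, Taxon 2, Taxon 3, Taxon 7, and Taxon 9 — a synapomorphy uniting that clade.
Most parsimonious ingroup topology: ((((Taxon 7,Taxon 3),Taxon 9),(Taxon 1,Taxon 2)),Taxon 5).
Changes per character on this tree: C1: 1; C2: 1; C3: 1; C4: 1; C5: 1.
Total = 5.

5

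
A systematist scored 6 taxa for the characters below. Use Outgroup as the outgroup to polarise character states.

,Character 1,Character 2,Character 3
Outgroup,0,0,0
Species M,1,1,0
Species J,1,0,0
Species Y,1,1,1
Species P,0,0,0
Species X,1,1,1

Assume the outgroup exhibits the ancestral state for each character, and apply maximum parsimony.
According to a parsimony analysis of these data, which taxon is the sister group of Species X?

Species Y

The outgroup has state '0' for every character, so '1' is the derived state throughout.
Only Species J, Species M, Species X, and Species Y show the derived state '1' for Character 1, supporting them as a clade.
Character 2 (derived state '1') is shared by Species M, Species X, and Species Y — a synapomorphy uniting that clade.
Only Species X and Species Y show the derived state '1' for Character 3, supporting them as a clade.
Most parsimonious ingroup topology: (((Species M,(Species Y,Species X)),Species J),Species P).
Species X and Species Y form a cherry on this tree, so they are sister taxa.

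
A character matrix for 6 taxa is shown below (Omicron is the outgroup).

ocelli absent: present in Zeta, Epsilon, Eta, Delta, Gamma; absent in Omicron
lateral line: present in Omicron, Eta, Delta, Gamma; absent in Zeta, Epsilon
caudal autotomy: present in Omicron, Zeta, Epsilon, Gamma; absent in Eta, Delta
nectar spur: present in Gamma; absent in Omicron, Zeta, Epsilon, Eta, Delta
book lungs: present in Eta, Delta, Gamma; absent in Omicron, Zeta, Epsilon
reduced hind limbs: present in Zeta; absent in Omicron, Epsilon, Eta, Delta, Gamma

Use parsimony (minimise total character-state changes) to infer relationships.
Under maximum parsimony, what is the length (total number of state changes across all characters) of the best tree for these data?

6

Character polarity is set by the outgroup: the derived state is whichever differs from the outgroup's state, so for lateral line, caudal autotomy the derived state is 'absent', and for the remaining characters it is 'present'.
All ingroup taxa share the derived state 'present' for ocelli absent; it defines the ingroup but does not resolve relationships within it.
lateral line (derived state 'absent') is shared by Epsilon and Zeta — a synapomorphy uniting that clade.
caudal autotomy (derived state 'absent') is shared by Delta and Eta — a synapomorphy uniting that clade.
nectar spur: derived state 'present' in Gamma only — an autapomorphy, so it tells us nothing about relationships among taxa.
book lungs: derived state 'present' in Delta, Eta, and Gamma only — synapomorphy for {Delta, Eta, Gamma}.
reduced hind limbs (derived state 'present') is unique to Zeta (autapomorphy; uninformative for grouping).
Most parsimonious ingroup topology: ((Zeta,Epsilon),((Eta,Delta),Gamma)).
Changes per character on this tree: ocelli absent: 1; lateral line: 1; caudal autotomy: 1; nectar spur: 1; book lungs: 1; reduced hind limbs: 1.
Total = 6.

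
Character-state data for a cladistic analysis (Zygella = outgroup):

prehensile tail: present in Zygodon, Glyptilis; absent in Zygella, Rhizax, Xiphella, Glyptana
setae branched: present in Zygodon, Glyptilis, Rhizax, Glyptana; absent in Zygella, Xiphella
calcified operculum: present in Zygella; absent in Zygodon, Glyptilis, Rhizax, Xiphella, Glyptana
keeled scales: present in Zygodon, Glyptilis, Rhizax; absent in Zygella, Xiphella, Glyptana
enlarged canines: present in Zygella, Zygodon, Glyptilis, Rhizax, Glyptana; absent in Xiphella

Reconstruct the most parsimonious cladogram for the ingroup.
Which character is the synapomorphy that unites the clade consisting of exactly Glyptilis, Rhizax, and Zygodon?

keeled scales

Character polarity is set by the outgroup: the derived state is whichever differs from the outgroup's state, so for calcified operculum, enlarged canines the derived state is 'absent', and for the remaining characters it is 'present'.
prehensile tail: derived state 'present' in Glyptilis and Zygodon only — synapomorphy for {Glyptilis, Zygodon}.
setae branched (derived state 'present') is shared by Glyptana, Glyptilis, Rhizax, and Zygodon — a synapomorphy uniting that clade.
All ingroup taxa share the derived state 'absent' for calcified operculum; it defines the ingroup but does not resolve relationships within it.
Only Glyptilis, Rhizax, and Zygodon show the derived state 'present' for keeled scales, supporting them as a clade.
enlarged canines: derived state 'absent' in Xiphella only — an autapomorphy, so it tells us nothing about relationships among taxa.
Most parsimonious ingroup topology: ((((Zygodon,Glyptilis),Rhizax),Glyptana),Xiphella).
The clade {Glyptilis, Rhizax, Zygodon} is supported by keeled scales: its derived state 'present' occurs in exactly those taxa and in no other taxon (including the outgroup).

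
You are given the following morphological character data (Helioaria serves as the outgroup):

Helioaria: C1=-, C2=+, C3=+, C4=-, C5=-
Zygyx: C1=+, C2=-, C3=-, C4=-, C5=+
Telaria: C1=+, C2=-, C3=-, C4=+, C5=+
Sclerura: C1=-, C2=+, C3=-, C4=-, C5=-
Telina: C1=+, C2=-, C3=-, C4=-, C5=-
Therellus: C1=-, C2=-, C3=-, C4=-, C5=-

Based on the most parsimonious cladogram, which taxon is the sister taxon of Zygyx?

Telaria

Character polarity is set by the outgroup: the derived state is whichever differs from the outgroup's state, so for C2, C3 the derived state is '-', and for the remaining characters it is '+'.
C1: derived state '+' in Telaria, Telina, and Zygyx only — synapomorphy for {Telaria, Telina, Zygyx}.
C2: derived state '-' in Telaria, Telina, Therellus, and Zygyx only — synapomorphy for {Telaria, Telina, Therellus, Zygyx}.
All ingroup taxa share the derived state '-' for C3; it defines the ingroup but does not resolve relationships within it.
C4: derived state '+' in Telaria only — an autapomorphy, so it tells us nothing about relationships among taxa.
Only Telaria and Zygyx show the derived state '+' for C5, supporting them as a clade.
Most parsimonious ingroup topology: ((((Zygyx,Telaria),Telina),Therellus),Sclerura).
Zygyx and Telaria form a cherry on this tree, so they are sister taxa.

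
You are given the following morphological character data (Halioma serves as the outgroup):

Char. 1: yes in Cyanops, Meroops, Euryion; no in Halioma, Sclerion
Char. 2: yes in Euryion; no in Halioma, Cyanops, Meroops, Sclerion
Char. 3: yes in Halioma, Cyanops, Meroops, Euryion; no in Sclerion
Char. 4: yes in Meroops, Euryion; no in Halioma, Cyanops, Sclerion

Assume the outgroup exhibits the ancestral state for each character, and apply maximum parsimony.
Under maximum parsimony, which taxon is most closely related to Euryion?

Meroops

Character polarity is set by the outgroup: the derived state is whichever differs from the outgroup's state, so for Char. 3 the derived state is 'no', and for the remaining characters it is 'yes'.
Char. 1 (derived state 'yes') is shared by Cyanops, Euryion, and Meroops — a synapomorphy uniting that clade.
Char. 2: derived state 'yes' in Euryion only — an autapomorphy, so it tells us nothing about relationships among taxa.
Char. 3: derived state 'no' in Sclerion only — an autapomorphy, so it tells us nothing about relationships among taxa.
Char. 4: derived state 'yes' in Euryion and Meroops only — synapomorphy for {Euryion, Meroops}.
Most parsimonious ingroup topology: ((Cyanops,(Meroops,Euryion)),Sclerion).
Euryion and Meroops form a cherry on this tree, so they are sister taxa.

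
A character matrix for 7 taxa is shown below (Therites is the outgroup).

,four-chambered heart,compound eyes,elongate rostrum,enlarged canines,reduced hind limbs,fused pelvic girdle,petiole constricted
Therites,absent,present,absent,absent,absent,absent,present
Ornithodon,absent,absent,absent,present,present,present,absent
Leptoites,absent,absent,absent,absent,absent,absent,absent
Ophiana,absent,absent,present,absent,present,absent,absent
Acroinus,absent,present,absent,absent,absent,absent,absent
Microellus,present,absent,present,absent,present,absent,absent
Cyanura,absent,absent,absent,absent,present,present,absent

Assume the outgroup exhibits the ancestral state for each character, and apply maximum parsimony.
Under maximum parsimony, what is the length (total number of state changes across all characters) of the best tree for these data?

Character polarity is set by the outgroup: the derived state is whichever differs from the outgroup's state, so for compound eyes, petiole constricted the derived state is 'absent', and for the remaining characters it is 'present'.
four-chambered heart: derived state 'present' in Microellus only — an autapomorphy, so it tells us nothing about relationships among taxa.
compound eyes: derived state 'absent' in Cyanura, Leptoites, Microellus, Ophiana, and Ornithodon only — synapomorphy for {Cyanura, Leptoites, Microellus, Ophiana, Ornithodon}.
elongate rostrum (derived state 'present') is shared by Microellus and Ophiana — a synapomorphy uniting that clade.
enlarged canines (derived state 'present') is unique to Ornithodon (autapomorphy; uninformative for grouping).
reduced hind limbs: derived state 'present' in Cyanura, Microellus, Ophiana, and Ornithodon only — synapomorphy for {Cyanura, Microellus, Ophiana, Ornithodon}.
fused pelvic girdle: derived state 'present' in Cyanura and Ornithodon only — synapomorphy for {Cyanura, Ornithodon}.
All ingroup taxa share the derived state 'absent' for petiole constricted; it defines the ingroup but does not resolve relationships within it.
Most parsimonious ingroup topology: ((((Ornithodon,Cyanura),(Ophiana,Microellus)),Leptoites),Acroinus).
Changes per character on this tree: four-chambered heart: 1; compound eyes: 1; elongate rostrum: 1; enlarged canines: 1; reduced hind limbs: 1; fused pelvic girdle: 1; petiole constricted: 1.
Total = 7.

7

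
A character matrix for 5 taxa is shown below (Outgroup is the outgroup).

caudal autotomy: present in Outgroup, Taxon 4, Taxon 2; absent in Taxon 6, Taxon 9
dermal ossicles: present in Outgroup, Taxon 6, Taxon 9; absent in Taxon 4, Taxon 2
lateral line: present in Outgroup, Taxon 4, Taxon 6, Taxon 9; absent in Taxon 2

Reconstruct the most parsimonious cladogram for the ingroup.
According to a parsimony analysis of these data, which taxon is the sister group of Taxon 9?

The outgroup has state 'present' for every character, so 'absent' is the derived state throughout.
Only Taxon 6 and Taxon 9 show the derived state 'absent' for caudal autotomy, supporting them as a clade.
dermal ossicles: derived state 'absent' in Taxon 2 and Taxon 4 only — synapomorphy for {Taxon 2, Taxon 4}.
lateral line: derived state 'absent' in Taxon 2 only — an autapomorphy, so it tells us nothing about relationships among taxa.
Most parsimonious ingroup topology: ((Taxon 4,Taxon 2),(Taxon 6,Taxon 9)).
Taxon 9 and Taxon 6 form a cherry on this tree, so they are sister taxa.

Taxon 6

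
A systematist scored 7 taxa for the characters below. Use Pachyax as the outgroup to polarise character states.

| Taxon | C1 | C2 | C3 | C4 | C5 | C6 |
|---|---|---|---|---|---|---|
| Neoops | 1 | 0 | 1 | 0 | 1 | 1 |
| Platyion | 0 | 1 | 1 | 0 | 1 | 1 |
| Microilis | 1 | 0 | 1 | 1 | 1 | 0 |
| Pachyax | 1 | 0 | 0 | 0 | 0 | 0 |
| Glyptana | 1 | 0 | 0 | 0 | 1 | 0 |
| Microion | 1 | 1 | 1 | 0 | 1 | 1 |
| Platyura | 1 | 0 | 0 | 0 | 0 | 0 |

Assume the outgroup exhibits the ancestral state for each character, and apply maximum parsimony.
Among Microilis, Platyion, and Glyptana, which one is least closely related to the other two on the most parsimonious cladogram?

Character polarity is set by the outgroup: the derived state is whichever differs from the outgroup's state, so for C1 the derived state is '0', and for the remaining characters it is '1'.
C1 (derived state '0') is unique to Platyion (autapomorphy; uninformative for grouping).
C2: derived state '1' in Microion and Platyion only — synapomorphy for {Microion, Platyion}.
C3: derived state '1' in Microilis, Microion, Neoops, and Platyion only — synapomorphy for {Microilis, Microion, Neoops, Platyion}.
C4: derived state '1' in Microilis only — an autapomorphy, so it tells us nothing about relationships among taxa.
C5 (derived state '1') is shared by Glyptana, Microilis, Microion, Neoops, and Platyion — a synapomorphy uniting that clade.
Only Microion, Neoops, and Platyion show the derived state '1' for C6, supporting them as a clade.
Most parsimonious ingroup topology: (((((Microion,Platyion),Neoops),Microilis),Glyptana),Platyura).
Platyion and Microilis share a more recent common ancestor with each other than either does with Glyptana, so Glyptana is the least closely related of the three.

Glyptana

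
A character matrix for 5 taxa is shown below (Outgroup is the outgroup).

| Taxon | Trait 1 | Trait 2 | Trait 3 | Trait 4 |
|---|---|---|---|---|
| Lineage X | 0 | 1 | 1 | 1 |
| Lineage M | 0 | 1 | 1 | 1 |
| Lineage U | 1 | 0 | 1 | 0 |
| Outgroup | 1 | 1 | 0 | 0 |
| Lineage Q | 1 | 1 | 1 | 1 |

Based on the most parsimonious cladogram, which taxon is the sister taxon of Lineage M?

Character polarity is set by the outgroup: the derived state is whichever differs from the outgroup's state, so for Trait 1, Trait 2 the derived state is '0', and for the remaining characters it is '1'.
Only Lineage M and Lineage X show the derived state '0' for Trait 1, supporting them as a clade.
Trait 2: derived state '0' in Lineage U only — an autapomorphy, so it tells us nothing about relationships among taxa.
All ingroup taxa share the derived state '1' for Trait 3; it defines the ingroup but does not resolve relationships within it.
Trait 4 (derived state '1') is shared by Lineage M, Lineage Q, and Lineage X — a synapomorphy uniting that clade.
Most parsimonious ingroup topology: (((Lineage M,Lineage X),Lineage Q),Lineage U).
Lineage M and Lineage X form a cherry on this tree, so they are sister taxa.

Lineage X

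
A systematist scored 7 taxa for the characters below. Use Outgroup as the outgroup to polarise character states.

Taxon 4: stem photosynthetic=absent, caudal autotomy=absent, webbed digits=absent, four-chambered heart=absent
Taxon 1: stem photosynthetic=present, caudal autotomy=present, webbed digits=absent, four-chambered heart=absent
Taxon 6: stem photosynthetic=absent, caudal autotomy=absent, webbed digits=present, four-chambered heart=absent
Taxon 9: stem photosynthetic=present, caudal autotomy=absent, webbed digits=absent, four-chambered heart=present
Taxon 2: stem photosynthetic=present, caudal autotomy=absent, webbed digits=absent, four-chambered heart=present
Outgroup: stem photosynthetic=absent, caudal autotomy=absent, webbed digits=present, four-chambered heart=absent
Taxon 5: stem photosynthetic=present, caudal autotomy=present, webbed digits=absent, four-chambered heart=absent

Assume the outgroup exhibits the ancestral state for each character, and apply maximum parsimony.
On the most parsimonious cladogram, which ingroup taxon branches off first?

Taxon 6

Character polarity is set by the outgroup: the derived state is whichever differs from the outgroup's state, so for webbed digits the derived state is 'absent', and for the remaining characters it is 'present'.
stem photosynthetic (derived state 'present') is shared by Taxon 1, Taxon 2, Taxon 5, and Taxon 9 — a synapomorphy uniting that clade.
Only Taxon 1 and Taxon 5 show the derived state 'present' for caudal autotomy, supporting them as a clade.
webbed digits (derived state 'absent') is shared by Taxon 1, Taxon 2, Taxon 4, Taxon 5, and Taxon 9 — a synapomorphy uniting that clade.
four-chambered heart (derived state 'present') is shared by Taxon 2 and Taxon 9 — a synapomorphy uniting that clade.
Most parsimonious ingroup topology: ((((Taxon 5,Taxon 1),(Taxon 9,Taxon 2)),Taxon 4),Taxon 6).
Taxon 6 is sister to the clade containing all other ingroup taxa, so it is the earliest-diverging (most basal) ingroup lineage.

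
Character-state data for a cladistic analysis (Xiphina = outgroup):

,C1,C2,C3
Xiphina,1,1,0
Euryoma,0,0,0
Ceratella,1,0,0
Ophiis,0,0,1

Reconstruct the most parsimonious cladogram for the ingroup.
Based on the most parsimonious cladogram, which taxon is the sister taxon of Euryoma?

Ophiis

Character polarity is set by the outgroup: the derived state is whichever differs from the outgroup's state, so for C1, C2 the derived state is '0', and for the remaining characters it is '1'.
C1: derived state '0' in Euryoma and Ophiis only — synapomorphy for {Euryoma, Ophiis}.
C2 (derived state '0') is shared by all ingroup taxa — unites the whole ingroup.
C3 (derived state '1') is unique to Ophiis (autapomorphy; uninformative for grouping).
Most parsimonious ingroup topology: ((Euryoma,Ophiis),Ceratella).
Euryoma and Ophiis form a cherry on this tree, so they are sister taxa.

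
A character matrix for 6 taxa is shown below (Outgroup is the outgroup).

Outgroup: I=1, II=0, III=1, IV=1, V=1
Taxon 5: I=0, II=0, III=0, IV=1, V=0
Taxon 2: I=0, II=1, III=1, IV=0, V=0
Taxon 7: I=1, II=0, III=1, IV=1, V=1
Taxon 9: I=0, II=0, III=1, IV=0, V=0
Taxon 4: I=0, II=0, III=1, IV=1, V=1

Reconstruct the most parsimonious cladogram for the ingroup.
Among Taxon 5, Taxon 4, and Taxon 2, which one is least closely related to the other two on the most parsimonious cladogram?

Character polarity is set by the outgroup: the derived state is whichever differs from the outgroup's state, so for I, III, IV, V the derived state is '0', and for the remaining characters it is '1'.
Only Taxon 2, Taxon 4, Taxon 5, and Taxon 9 show the derived state '0' for I, supporting them as a clade.
II (derived state '1') is unique to Taxon 2 (autapomorphy; uninformative for grouping).
III (derived state '0') is unique to Taxon 5 (autapomorphy; uninformative for grouping).
Only Taxon 2 and Taxon 9 show the derived state '0' for IV, supporting them as a clade.
V: derived state '0' in Taxon 2, Taxon 5, and Taxon 9 only — synapomorphy for {Taxon 2, Taxon 5, Taxon 9}.
Most parsimonious ingroup topology: (((Taxon 5,(Taxon 2,Taxon 9)),Taxon 4),Taxon 7).
Taxon 5 and Taxon 2 share a more recent common ancestor with each other than either does with Taxon 4, so Taxon 4 is the least closely related of the three.

Taxon 4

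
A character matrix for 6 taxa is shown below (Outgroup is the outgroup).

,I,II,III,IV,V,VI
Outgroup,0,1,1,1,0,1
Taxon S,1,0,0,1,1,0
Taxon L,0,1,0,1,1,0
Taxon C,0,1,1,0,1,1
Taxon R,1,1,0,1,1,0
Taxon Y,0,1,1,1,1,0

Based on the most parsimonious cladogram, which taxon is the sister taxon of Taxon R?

Character polarity is set by the outgroup: the derived state is whichever differs from the outgroup's state, so for II, III, IV, VI the derived state is '0', and for the remaining characters it is '1'.
Only Taxon R and Taxon S show the derived state '1' for I, supporting them as a clade.
II: derived state '0' in Taxon S only — an autapomorphy, so it tells us nothing about relationships among taxa.
Only Taxon L, Taxon R, and Taxon S show the derived state '0' for III, supporting them as a clade.
IV (derived state '0') is unique to Taxon C (autapomorphy; uninformative for grouping).
V (derived state '1') is shared by all ingroup taxa — unites the whole ingroup.
VI (derived state '0') is shared by Taxon L, Taxon R, Taxon S, and Taxon Y — a synapomorphy uniting that clade.
Most parsimonious ingroup topology: ((((Taxon S,Taxon R),Taxon L),Taxon Y),Taxon C).
Taxon R and Taxon S form a cherry on this tree, so they are sister taxa.

Taxon S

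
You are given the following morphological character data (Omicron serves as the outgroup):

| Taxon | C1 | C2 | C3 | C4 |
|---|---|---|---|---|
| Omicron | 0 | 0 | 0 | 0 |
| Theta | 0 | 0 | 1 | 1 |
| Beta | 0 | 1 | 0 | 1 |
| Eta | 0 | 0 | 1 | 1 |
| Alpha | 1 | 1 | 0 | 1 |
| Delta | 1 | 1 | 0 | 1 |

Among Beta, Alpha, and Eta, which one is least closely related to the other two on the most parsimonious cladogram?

The outgroup has state '0' for every character, so '1' is the derived state throughout.
C1: derived state '1' in Alpha and Delta only — synapomorphy for {Alpha, Delta}.
C2: derived state '1' in Alpha, Beta, and Delta only — synapomorphy for {Alpha, Beta, Delta}.
Only Eta and Theta show the derived state '1' for C3, supporting them as a clade.
C4 (derived state '1') is shared by all ingroup taxa — unites the whole ingroup.
Most parsimonious ingroup topology: ((Theta,Eta),(Beta,(Alpha,Delta))).
Alpha and Beta share a more recent common ancestor with each other than either does with Eta, so Eta is the least closely related of the three.

Eta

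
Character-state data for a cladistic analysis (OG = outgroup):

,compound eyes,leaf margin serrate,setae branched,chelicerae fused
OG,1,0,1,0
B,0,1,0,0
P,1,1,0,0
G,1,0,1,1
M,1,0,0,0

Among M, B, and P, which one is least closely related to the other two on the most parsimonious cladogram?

M

Character polarity is set by the outgroup: the derived state is whichever differs from the outgroup's state, so for compound eyes, setae branched the derived state is '0', and for the remaining characters it is '1'.
compound eyes (derived state '0') is unique to B (autapomorphy; uninformative for grouping).
leaf margin serrate: derived state '1' in B and P only — synapomorphy for {B, P}.
Only B, M, and P show the derived state '0' for setae branched, supporting them as a clade.
chelicerae fused: derived state '1' in G only — an autapomorphy, so it tells us nothing about relationships among taxa.
Most parsimonious ingroup topology: (((B,P),M),G).
P and B share a more recent common ancestor with each other than either does with M, so M is the least closely related of the three.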